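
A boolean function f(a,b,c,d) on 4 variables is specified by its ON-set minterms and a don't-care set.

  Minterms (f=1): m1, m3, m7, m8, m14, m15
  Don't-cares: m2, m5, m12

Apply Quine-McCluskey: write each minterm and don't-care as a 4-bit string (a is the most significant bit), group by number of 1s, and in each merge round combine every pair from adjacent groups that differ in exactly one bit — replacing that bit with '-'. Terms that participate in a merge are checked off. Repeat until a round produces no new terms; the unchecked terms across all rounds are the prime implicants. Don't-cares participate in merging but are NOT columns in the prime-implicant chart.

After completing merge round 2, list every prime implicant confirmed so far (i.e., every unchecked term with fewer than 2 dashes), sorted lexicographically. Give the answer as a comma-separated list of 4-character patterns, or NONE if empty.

-111, 001-, 1-00, 11-0, 111-

Round 0: 0001✓ 0010✓ 0011✓ 0101✓ 0111✓ 1000✓ 1100✓ 1110✓ 1111✓
Round 1: -111 0-01✓ 0-11✓ 00-1✓ 001- 01-1✓ 1-00 11-0 111-
Round 2: 0--1
PIs = {-111, 0--1, 001-, 1-00, 11-0, 111-}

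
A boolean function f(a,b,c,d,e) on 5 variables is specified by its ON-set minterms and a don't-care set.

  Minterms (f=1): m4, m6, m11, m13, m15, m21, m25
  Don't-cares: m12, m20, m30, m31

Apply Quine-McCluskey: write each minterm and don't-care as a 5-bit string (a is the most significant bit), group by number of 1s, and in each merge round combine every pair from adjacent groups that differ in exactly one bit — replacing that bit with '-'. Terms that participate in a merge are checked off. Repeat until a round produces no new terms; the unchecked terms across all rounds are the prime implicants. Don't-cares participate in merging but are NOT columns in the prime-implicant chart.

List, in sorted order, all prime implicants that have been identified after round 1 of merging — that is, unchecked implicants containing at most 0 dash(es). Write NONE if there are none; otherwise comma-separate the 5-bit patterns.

[col 0] 00100*, 00110*, 01011*, 01100*, 01101*, 01111*, 10100*, 10101*, 11001, 11110*, 11111*
[col 1] -0100, -1111, 0-100, 001-0, 01-11, 011-1, 0110-, 1010-, 1111-
Prime implicants: -0100, -1111, 0-100, 001-0, 01-11, 011-1, 0110-, 1010-, 11001, 1111-

11001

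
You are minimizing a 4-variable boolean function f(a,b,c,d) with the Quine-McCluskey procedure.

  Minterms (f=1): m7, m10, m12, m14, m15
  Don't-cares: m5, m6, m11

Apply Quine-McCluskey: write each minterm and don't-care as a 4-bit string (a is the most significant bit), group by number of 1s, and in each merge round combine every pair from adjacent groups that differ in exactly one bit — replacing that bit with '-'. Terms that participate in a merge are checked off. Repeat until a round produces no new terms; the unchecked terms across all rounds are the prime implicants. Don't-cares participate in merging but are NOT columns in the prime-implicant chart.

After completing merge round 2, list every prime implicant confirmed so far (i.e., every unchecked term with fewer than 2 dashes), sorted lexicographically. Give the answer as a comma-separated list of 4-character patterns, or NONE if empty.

01-1, 11-0

size-2^0 implicants → 0101(✓)  0110(✓)  0111(✓)  1010(✓)  1011(✓)  1100(✓)  1110(✓)  1111(✓)
size-2^1 implicants → -110(✓)  -111(✓)  01-1  011-(✓)  1-10(✓)  1-11(✓)  101-(✓)  11-0  111-(✓)
size-2^2 implicants → -11-  1-1-
Unchecked terms (primes): -11-, 01-1, 1-1-, 11-0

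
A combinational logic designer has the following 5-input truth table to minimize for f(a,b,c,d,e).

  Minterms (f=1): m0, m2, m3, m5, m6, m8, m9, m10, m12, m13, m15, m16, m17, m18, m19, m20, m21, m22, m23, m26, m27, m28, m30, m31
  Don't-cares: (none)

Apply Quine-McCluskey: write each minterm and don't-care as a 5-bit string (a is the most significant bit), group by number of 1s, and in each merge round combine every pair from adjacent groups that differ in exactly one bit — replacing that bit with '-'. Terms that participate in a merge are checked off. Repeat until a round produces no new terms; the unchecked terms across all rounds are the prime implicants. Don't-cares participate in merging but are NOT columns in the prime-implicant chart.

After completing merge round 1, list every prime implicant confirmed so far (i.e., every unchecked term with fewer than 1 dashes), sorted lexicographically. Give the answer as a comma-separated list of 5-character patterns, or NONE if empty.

[col 0] 00000*, 00010*, 00011*, 00101*, 00110*, 01000*, 01001*, 01010*, 01100*, 01101*, 01111*, 10000*, 10001*, 10010*, 10011*, 10100*, 10101*, 10110*, 10111*, 11010*, 11011*, 11100*, 11110*, 11111*
[col 1] -0000*, -0010*, -0011*, -0101, -0110*, -1010*, -1100, -1111, 0-000*, 0-010*, 0-101, 00-10*, 000-0*, 0001-*, 01-00*, 01-01*, 010-0*, 0100-*, 011-1, 0110-*, 1-010*, 1-011*, 1-100*, 1-110*, 1-111*, 10-00*, 10-01*, 10-10*, 10-11*, 100-0*, 100-1*, 1000-*, 1001-*, 101-0*, 101-1*, 1010-*, 1011-*, 11-10*, 11-11*, 1101-*, 111-0*, 1111-*
[col 2] --010, -0-10, -00-0, -001-, 0-0-0, 01-0-, 1--10*, 1--11*, 1-01-*, 1-1-0, 1-11-*, 10--0*, 10--1*, 10-0-*, 10-1-*, 100--*, 101--*, 11-1-*
[col 3] 1--1-, 10---
Prime implicants: --010, -0-10, -00-0, -001-, -0101, -1100, -1111, 0-0-0, 0-101, 01-0-, 011-1, 1--1-, 1-1-0, 10---

NONE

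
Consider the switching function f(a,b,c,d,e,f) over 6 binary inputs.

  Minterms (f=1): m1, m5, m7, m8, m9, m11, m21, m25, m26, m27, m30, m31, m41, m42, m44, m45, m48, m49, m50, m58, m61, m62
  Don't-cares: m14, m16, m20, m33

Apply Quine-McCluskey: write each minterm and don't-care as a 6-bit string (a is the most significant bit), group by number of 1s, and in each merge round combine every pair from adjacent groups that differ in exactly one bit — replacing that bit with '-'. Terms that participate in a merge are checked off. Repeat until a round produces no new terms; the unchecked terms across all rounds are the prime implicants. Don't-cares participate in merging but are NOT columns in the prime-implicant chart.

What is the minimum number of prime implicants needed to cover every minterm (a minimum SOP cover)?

[col 0] 000001*, 000101*, 000111*, 001000*, 001001*, 001011*, 001110*, 010000*, 010100*, 010101*, 011001*, 011010*, 011011*, 011110*, 011111*, 100001*, 101001*, 101010*, 101100*, 101101*, 110000*, 110001*, 110010*, 111010*, 111101*, 111110*
[col 1] -00001*, -01001*, -10000, -11010*, -11110*, 0-0101, 0-1001*, 0-1011*, 0-1110, 00-001*, 000-01, 0001-1, 0010-1*, 00100-, 010-00, 01010-, 011-10*, 011-11*, 0110-1*, 01101-*, 01111-*, 1-0001, 1-1010, 1-1101, 10-001*, 101-01, 10110-, 11-010, 1100-0, 11000-, 111-10*
[col 2] -0-001, -11-10, 0-10-1, 011-1-
Prime implicants: -0-001, -10000, -11-10, 0-0101, 0-10-1, 0-1110, 000-01, 0001-1, 00100-, 010-00, 01010-, 011-1-, 1-0001, 1-1010, 1-1101, 101-01, 10110-, 11-010, 1100-0, 11000-
PI chart (minterm → PIs covering it):
  1 | -0-001,000-01
  5 | 0-0101,000-01,0001-1
  7 | 0001-1  (sole → essential)
  8 | 00100-  (sole → essential)
  9 | -0-001,0-10-1,00100-
  11 | 0-10-1  (sole → essential)
  21 | 0-0101,01010-
  25 | 0-10-1  (sole → essential)
  26 | -11-10,011-1-
  27 | 0-10-1,011-1-
  30 | -11-10,0-1110,011-1-
  31 | 011-1-  (sole → essential)
  41 | -0-001,101-01
  42 | 1-1010  (sole → essential)
  44 | 10110-  (sole → essential)
  45 | 1-1101,101-01,10110-
  48 | -10000,1100-0,11000-
  49 | 1-0001,11000-
  50 | 11-010,1100-0
  58 | -11-10,1-1010,11-010
  61 | 1-1101  (sole → essential)
  62 | -11-10  (sole → essential)
Essential prime implicants: -11-10, 0-10-1, 0001-1, 00100-, 011-1-, 1-1010, 1-1101, 10110-
Petrick residual → -0-001, 0-0101, 1-0001, 1100-0
Minimum SOP uses 12 PIs: b'd'e'f + bcef' + a'c'de'f + a'cd'f + a'b'c'df + a'b'cd'e' + a'bce + ac'd'e'f + acd'ef' + acde'f + ab'cde' + abc'd'f'

12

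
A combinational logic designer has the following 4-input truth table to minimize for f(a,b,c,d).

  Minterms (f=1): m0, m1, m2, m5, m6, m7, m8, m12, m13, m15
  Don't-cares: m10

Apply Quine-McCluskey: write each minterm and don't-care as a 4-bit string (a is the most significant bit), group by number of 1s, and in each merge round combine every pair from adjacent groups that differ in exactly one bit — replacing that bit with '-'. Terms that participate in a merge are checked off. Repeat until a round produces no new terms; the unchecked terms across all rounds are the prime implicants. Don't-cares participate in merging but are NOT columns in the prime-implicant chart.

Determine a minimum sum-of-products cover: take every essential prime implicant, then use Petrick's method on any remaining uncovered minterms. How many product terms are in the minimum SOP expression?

4

size-2^0 implicants → 0000(✓)  0001(✓)  0010(✓)  0101(✓)  0110(✓)  0111(✓)  1000(✓)  1010(✓)  1100(✓)  1101(✓)  1111(✓)
size-2^1 implicants → -000(✓)  -010(✓)  -101(✓)  -111(✓)  0-01  0-10  00-0(✓)  000-  01-1(✓)  011-  1-00  10-0(✓)  11-1(✓)  110-
size-2^2 implicants → -0-0  -1-1
Unchecked terms (primes): -0-0, -1-1, 0-01, 0-10, 000-, 011-, 1-00, 110-
Minterm coverage:
  m0 ⊆ -0-0,000-
  m1 ⊆ 0-01,000-
  m2 ⊆ -0-0,0-10
  m5 ⊆ -1-1,0-01
  m6 ⊆ 0-10,011-
  m7 ⊆ -1-1,011-
  m8 ⊆ -0-0,1-00
  m12 ⊆ 1-00,110-
  m13 ⊆ -1-1,110-
  m15 ⊆ -1-1 [E]
E = {-1-1}
Petrick residual → 0-10, 000-, 1-00
Cover = bd + a'cd' + a'b'c' + ac'd'  |cover|=4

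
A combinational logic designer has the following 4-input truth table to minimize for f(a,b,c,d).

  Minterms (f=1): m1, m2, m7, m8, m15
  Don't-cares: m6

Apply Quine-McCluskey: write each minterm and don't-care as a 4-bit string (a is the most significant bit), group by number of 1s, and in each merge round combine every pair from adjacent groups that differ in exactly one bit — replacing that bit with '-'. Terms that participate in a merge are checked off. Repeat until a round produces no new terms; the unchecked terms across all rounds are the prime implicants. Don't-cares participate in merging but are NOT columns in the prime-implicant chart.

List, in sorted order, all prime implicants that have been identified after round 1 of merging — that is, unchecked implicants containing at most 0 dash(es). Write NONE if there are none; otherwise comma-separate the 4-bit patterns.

0001, 1000

size-2^0 implicants → 0001  0010(✓)  0110(✓)  0111(✓)  1000  1111(✓)
size-2^1 implicants → -111  0-10  011-
Unchecked terms (primes): -111, 0-10, 0001, 011-, 1000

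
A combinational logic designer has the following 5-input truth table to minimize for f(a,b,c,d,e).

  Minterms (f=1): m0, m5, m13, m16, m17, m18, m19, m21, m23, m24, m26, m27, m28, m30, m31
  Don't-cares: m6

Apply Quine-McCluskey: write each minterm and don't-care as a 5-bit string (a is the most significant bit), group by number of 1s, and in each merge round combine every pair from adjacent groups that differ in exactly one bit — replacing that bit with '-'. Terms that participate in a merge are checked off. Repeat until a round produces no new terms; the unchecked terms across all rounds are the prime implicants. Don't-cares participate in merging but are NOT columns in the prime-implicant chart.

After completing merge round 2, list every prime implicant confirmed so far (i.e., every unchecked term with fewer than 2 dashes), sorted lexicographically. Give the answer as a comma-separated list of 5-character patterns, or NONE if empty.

-0000, -0101, 0-101, 00110

size-2^0 implicants → 00000(✓)  00101(✓)  00110  01101(✓)  10000(✓)  10001(✓)  10010(✓)  10011(✓)  10101(✓)  10111(✓)  11000(✓)  11010(✓)  11011(✓)  11100(✓)  11110(✓)  11111(✓)
size-2^1 implicants → -0000  -0101  0-101  1-000(✓)  1-010(✓)  1-011(✓)  1-111(✓)  10-01(✓)  10-11(✓)  100-0(✓)  100-1(✓)  1000-(✓)  1001-(✓)  101-1(✓)  11-00(✓)  11-10(✓)  11-11(✓)  110-0(✓)  1101-(✓)  111-0(✓)  1111-(✓)
size-2^2 implicants → 1--11  1-0-0  1-01-  10--1  100--  11--0  11-1-
Unchecked terms (primes): -0000, -0101, 0-101, 00110, 1--11, 1-0-0, 1-01-, 10--1, 100--, 11--0, 11-1-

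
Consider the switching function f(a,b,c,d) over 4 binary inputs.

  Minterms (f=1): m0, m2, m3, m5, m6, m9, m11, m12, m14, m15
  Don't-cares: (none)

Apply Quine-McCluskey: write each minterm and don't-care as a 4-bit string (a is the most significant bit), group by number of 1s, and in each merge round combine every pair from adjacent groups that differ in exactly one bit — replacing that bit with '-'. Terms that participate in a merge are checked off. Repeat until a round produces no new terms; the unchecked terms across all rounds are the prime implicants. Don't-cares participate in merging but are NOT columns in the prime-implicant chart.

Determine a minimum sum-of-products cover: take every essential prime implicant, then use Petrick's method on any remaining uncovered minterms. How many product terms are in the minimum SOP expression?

[col 0] 0000*, 0010*, 0011*, 0101, 0110*, 1001*, 1011*, 1100*, 1110*, 1111*
[col 1] -011, -110, 0-10, 00-0, 001-, 1-11, 10-1, 11-0, 111-
Prime implicants: -011, -110, 0-10, 00-0, 001-, 0101, 1-11, 10-1, 11-0, 111-
PI chart (minterm → PIs covering it):
  0 | 00-0  (sole → essential)
  2 | 0-10,00-0,001-
  3 | -011,001-
  5 | 0101  (sole → essential)
  6 | -110,0-10
  9 | 10-1  (sole → essential)
  11 | -011,1-11,10-1
  12 | 11-0  (sole → essential)
  14 | -110,11-0,111-
  15 | 1-11,111-
Essential prime implicants: 00-0, 0101, 10-1, 11-0
Petrick residual → -011, -110, 1-11
Minimum SOP uses 7 PIs: b'cd + bcd' + a'b'd' + a'bc'd + acd + ab'd + abd'

7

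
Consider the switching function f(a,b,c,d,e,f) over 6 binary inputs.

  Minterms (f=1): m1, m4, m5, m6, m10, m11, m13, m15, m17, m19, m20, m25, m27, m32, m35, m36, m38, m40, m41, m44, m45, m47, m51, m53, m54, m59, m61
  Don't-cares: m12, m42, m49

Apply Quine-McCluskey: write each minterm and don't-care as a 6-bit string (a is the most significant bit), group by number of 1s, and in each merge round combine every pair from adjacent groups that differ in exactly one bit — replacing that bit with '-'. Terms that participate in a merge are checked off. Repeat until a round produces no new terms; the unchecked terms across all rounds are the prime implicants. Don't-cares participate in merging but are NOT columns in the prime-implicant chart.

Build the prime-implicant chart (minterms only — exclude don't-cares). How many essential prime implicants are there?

Round 0: 000001✓ 000100✓ 000101✓ 000110✓ 001010✓ 001011✓ 001100✓ 001101✓ 001111✓ 010001✓ 010011✓ 010100✓ 011001✓ 011011✓ 100000✓ 100011✓ 100100✓ 100110✓ 101000✓ 101001✓ 101010✓ 101100✓ 101101✓ 101111✓ 110001✓ 110011✓ 110101✓ 110110✓ 111011✓ 111101✓
Round 1: -00100✓ -00110✓ -01010 -01100✓ -01101✓ -01111✓ -10001✓ -10011✓ -11011✓ 0-0001 0-0100 0-1011 00-100✓ 00-101✓ 000-01 0001-0✓ 00010-✓ 001-11 00101- 0011-1✓ 00110-✓ 01-001✓ 01-011✓ 0100-1✓ 0110-1✓ 1-0011 1-0110 1-1101 10-000✓ 10-100✓ 100-00✓ 1001-0✓ 101-00✓ 101-01✓ 1010-0 10100-✓ 1011-1✓ 10110-✓ 11-011✓ 11-101 110-01 1100-1✓
Round 2: -0-100 -001-0 -011-1 -0110- -1-011 -100-1 00-10- 01-0-1 10--00 101-0-
PIs = {-0-100, -001-0, -01010, -011-1, -0110-, -1-011, -100-1, 0-0001, 0-0100, 0-1011, 00-10-, 000-01, 001-11, 00101-, 01-0-1, 1-0011, 1-0110, 1-1101, 10--00, 101-0-, 1010-0, 11-101, 110-01}
Coverage chart:
  m1: 0-0001,000-01
  m4: -0-100,-001-0,0-0100,00-10-
  m5: 00-10-,000-01
  m6: -001-0 ←essential
  m10: -01010,00101-
  m11: 0-1011,001-11,00101-
  m13: -011-1,-0110-,00-10-
  m15: -011-1,001-11
  m17: -100-1,0-0001,01-0-1
  m19: -1-011,-100-1,01-0-1
  m20: 0-0100 ←essential
  m25: 01-0-1 ←essential
  m27: -1-011,0-1011,01-0-1
  m32: 10--00 ←essential
  m35: 1-0011 ←essential
  m36: -0-100,-001-0,10--00
  m38: -001-0,1-0110
  m40: 10--00,101-0-,1010-0
  m41: 101-0- ←essential
  m44: -0-100,-0110-,10--00,101-0-
  m45: -011-1,-0110-,1-1101,101-0-
  m47: -011-1 ←essential
  m51: -1-011,-100-1,1-0011
  m53: 11-101,110-01
  m54: 1-0110 ←essential
  m59: -1-011 ←essential
  m61: 1-1101,11-101
Essential: -001-0, -011-1, -1-011, 0-0100, 01-0-1, 1-0011, 1-0110, 10--00, 101-0-

9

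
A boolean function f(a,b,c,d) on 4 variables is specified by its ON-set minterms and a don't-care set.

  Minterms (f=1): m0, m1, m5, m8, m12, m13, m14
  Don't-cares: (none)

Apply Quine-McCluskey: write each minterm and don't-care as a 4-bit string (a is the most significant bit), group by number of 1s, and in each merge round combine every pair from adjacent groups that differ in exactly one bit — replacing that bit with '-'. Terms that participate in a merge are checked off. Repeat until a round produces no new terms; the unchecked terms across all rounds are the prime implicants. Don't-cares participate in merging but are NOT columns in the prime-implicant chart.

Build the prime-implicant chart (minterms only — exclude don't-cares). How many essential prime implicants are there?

size-2^0 implicants → 0000(✓)  0001(✓)  0101(✓)  1000(✓)  1100(✓)  1101(✓)  1110(✓)
size-2^1 implicants → -000  -101  0-01  000-  1-00  11-0  110-
Unchecked terms (primes): -000, -101, 0-01, 000-, 1-00, 11-0, 110-
Minterm coverage:
  m0 ⊆ -000,000-
  m1 ⊆ 0-01,000-
  m5 ⊆ -101,0-01
  m8 ⊆ -000,1-00
  m12 ⊆ 1-00,11-0,110-
  m13 ⊆ -101,110-
  m14 ⊆ 11-0 [E]
E = {11-0}

1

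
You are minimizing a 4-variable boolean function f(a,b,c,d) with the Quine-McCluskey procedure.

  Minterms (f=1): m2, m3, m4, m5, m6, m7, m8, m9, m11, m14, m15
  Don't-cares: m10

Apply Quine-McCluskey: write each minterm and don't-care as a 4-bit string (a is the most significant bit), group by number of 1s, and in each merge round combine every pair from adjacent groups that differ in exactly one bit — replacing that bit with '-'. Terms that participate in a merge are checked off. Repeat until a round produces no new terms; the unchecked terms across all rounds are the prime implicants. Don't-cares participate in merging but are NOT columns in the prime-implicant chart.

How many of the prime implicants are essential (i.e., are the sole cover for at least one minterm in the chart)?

3

[col 0] 0010*, 0011*, 0100*, 0101*, 0110*, 0111*, 1000*, 1001*, 1010*, 1011*, 1110*, 1111*
[col 1] -010*, -011*, -110*, -111*, 0-10*, 0-11*, 001-*, 01-0*, 01-1*, 010-*, 011-*, 1-10*, 1-11*, 10-0*, 10-1*, 100-*, 101-*, 111-*
[col 2] --10*, --11*, -01-*, -11-*, 0-1-*, 01--, 1-1-*, 10--
[col 3] --1-
Prime implicants: --1-, 01--, 10--
PI chart (minterm → PIs covering it):
  2 | --1-  (sole → essential)
  3 | --1-  (sole → essential)
  4 | 01--  (sole → essential)
  5 | 01--  (sole → essential)
  6 | --1-,01--
  7 | --1-,01--
  8 | 10--  (sole → essential)
  9 | 10--  (sole → essential)
  11 | --1-,10--
  14 | --1-  (sole → essential)
  15 | --1-  (sole → essential)
Essential prime implicants: --1-, 01--, 10--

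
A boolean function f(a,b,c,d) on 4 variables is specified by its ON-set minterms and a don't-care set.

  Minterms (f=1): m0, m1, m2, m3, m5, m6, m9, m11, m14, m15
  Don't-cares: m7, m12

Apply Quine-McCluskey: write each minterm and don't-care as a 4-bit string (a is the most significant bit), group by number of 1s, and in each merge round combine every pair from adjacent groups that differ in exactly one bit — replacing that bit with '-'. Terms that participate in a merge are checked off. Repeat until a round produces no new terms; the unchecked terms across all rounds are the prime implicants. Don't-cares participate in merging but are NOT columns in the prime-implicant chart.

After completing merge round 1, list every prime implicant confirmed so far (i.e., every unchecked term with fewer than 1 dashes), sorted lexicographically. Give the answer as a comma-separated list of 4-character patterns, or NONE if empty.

NONE

[col 0] 0000*, 0001*, 0010*, 0011*, 0101*, 0110*, 0111*, 1001*, 1011*, 1100*, 1110*, 1111*
[col 1] -001*, -011*, -110*, -111*, 0-01*, 0-10*, 0-11*, 00-0*, 00-1*, 000-*, 001-*, 01-1*, 011-*, 1-11*, 10-1*, 11-0, 111-*
[col 2] --11, -0-1, -11-, 0--1, 0-1-, 00--
Prime implicants: --11, -0-1, -11-, 0--1, 0-1-, 00--, 11-0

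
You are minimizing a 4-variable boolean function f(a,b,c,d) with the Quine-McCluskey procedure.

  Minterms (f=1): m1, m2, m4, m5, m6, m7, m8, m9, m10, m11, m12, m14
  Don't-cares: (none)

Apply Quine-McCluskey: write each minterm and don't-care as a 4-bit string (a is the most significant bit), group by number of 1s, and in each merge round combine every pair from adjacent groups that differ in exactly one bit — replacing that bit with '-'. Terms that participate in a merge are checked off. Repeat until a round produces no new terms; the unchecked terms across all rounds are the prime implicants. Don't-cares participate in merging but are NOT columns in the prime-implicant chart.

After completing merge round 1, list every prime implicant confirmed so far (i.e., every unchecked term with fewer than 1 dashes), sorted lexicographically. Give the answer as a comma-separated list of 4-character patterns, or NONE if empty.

[col 0] 0001*, 0010*, 0100*, 0101*, 0110*, 0111*, 1000*, 1001*, 1010*, 1011*, 1100*, 1110*
[col 1] -001, -010*, -100*, -110*, 0-01, 0-10*, 01-0*, 01-1*, 010-*, 011-*, 1-00*, 1-10*, 10-0*, 10-1*, 100-*, 101-*, 11-0*
[col 2] --10, -1-0, 01--, 1--0, 10--
Prime implicants: --10, -001, -1-0, 0-01, 01--, 1--0, 10--

NONE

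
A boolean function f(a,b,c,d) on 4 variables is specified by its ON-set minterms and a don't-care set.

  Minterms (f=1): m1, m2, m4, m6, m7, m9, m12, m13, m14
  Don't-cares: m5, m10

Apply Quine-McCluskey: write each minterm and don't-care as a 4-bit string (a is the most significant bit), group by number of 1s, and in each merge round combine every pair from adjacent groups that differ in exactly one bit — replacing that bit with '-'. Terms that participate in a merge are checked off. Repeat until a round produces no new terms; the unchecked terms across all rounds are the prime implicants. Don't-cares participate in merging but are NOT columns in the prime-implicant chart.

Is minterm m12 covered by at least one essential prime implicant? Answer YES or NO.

[col 0] 0001*, 0010*, 0100*, 0101*, 0110*, 0111*, 1001*, 1010*, 1100*, 1101*, 1110*
[col 1] -001*, -010*, -100*, -101*, -110*, 0-01*, 0-10*, 01-0*, 01-1*, 010-*, 011-*, 1-01*, 1-10*, 11-0*, 110-*
[col 2] --01, --10, -1-0, -10-, 01--
Prime implicants: --01, --10, -1-0, -10-, 01--
PI chart (minterm → PIs covering it):
  1 | --01  (sole → essential)
  2 | --10  (sole → essential)
  4 | -1-0,-10-,01--
  6 | --10,-1-0,01--
  7 | 01--  (sole → essential)
  9 | --01  (sole → essential)
  12 | -1-0,-10-
  13 | --01,-10-
  14 | --10,-1-0
Essential prime implicants: --01, --10, 01--

NO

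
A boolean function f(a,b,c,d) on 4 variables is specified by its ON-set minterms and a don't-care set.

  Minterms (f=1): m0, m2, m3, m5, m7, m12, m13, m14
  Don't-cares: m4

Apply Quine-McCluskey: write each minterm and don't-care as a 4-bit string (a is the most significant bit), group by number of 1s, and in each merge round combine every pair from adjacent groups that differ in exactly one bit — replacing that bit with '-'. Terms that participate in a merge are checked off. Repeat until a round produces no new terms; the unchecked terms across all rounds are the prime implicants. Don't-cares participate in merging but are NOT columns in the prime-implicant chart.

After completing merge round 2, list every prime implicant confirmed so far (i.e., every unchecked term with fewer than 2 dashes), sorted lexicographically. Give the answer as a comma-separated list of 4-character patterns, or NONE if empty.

0-00, 0-11, 00-0, 001-, 01-1, 11-0

size-2^0 implicants → 0000(✓)  0010(✓)  0011(✓)  0100(✓)  0101(✓)  0111(✓)  1100(✓)  1101(✓)  1110(✓)
size-2^1 implicants → -100(✓)  -101(✓)  0-00  0-11  00-0  001-  01-1  010-(✓)  11-0  110-(✓)
size-2^2 implicants → -10-
Unchecked terms (primes): -10-, 0-00, 0-11, 00-0, 001-, 01-1, 11-0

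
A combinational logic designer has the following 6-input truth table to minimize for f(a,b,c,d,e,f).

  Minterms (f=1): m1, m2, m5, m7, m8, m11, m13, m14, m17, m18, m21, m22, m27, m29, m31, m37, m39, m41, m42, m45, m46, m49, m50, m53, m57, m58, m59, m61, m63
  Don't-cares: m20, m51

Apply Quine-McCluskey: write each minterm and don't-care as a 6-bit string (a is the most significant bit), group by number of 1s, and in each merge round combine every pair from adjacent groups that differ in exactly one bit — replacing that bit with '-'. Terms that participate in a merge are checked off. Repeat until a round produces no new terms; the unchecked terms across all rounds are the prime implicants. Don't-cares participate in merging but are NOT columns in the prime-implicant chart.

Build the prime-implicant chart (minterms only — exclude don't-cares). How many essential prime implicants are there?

size-2^0 implicants → 000001(✓)  000010(✓)  000101(✓)  000111(✓)  001000  001011(✓)  001101(✓)  001110(✓)  010001(✓)  010010(✓)  010100(✓)  010101(✓)  010110(✓)  011011(✓)  011101(✓)  011111(✓)  100101(✓)  100111(✓)  101001(✓)  101010(✓)  101101(✓)  101110(✓)  110001(✓)  110010(✓)  110011(✓)  110101(✓)  111001(✓)  111010(✓)  111011(✓)  111101(✓)  111111(✓)
size-2^1 implicants → -00101(✓)  -00111(✓)  -01101(✓)  -01110  -10001(✓)  -10010  -10101(✓)  -11011(✓)  -11101(✓)  -11111(✓)  0-0001(✓)  0-0010  0-0101(✓)  0-1011  0-1101(✓)  00-101(✓)  000-01(✓)  0001-1(✓)  01-101(✓)  010-01(✓)  010-10  0101-0  01010-  011-11(✓)  0111-1(✓)  1-0101(✓)  1-1001(✓)  1-1010  1-1101(✓)  10-101(✓)  1001-1(✓)  101-01(✓)  101-10  11-001(✓)  11-010(✓)  11-011(✓)  11-101(✓)  110-01(✓)  1100-1(✓)  11001-(✓)  111-01(✓)  111-11(✓)  1110-1(✓)  11101-(✓)  1111-1(✓)
size-2^2 implicants → --0101(✓)  --1101(✓)  -0-101(✓)  -001-1  -1-101(✓)  -10-01  -11-11  -111-1  0--101(✓)  0-0-01  1--101(✓)  1-1-01  11--01  11-0-1  11-01-  111--1
size-2^3 implicants → ---101
Unchecked terms (primes): ---101, -001-1, -01110, -10-01, -10010, -11-11, -111-1, 0-0-01, 0-0010, 0-1011, 001000, 010-10, 0101-0, 01010-, 1-1-01, 1-1010, 101-10, 11--01, 11-0-1, 11-01-, 111--1
Minterm coverage:
  m1 ⊆ 0-0-01 [E]
  m2 ⊆ 0-0010 [E]
  m5 ⊆ ---101,-001-1,0-0-01
  m7 ⊆ -001-1 [E]
  m8 ⊆ 001000 [E]
  m11 ⊆ 0-1011 [E]
  m13 ⊆ ---101 [E]
  m14 ⊆ -01110 [E]
  m17 ⊆ -10-01,0-0-01
  m18 ⊆ -10010,0-0010,010-10
  m21 ⊆ ---101,-10-01,0-0-01,01010-
  m22 ⊆ 010-10,0101-0
  m27 ⊆ -11-11,0-1011
  m29 ⊆ ---101,-111-1
  m31 ⊆ -11-11,-111-1
  m37 ⊆ ---101,-001-1
  m39 ⊆ -001-1 [E]
  m41 ⊆ 1-1-01 [E]
  m42 ⊆ 1-1010,101-10
  m45 ⊆ ---101,1-1-01
  m46 ⊆ -01110,101-10
  m49 ⊆ -10-01,11--01,11-0-1
  m50 ⊆ -10010,11-01-
  m53 ⊆ ---101,-10-01,11--01
  m57 ⊆ 1-1-01,11--01,11-0-1,111--1
  m58 ⊆ 1-1010,11-01-
  m59 ⊆ -11-11,11-0-1,11-01-,111--1
  m61 ⊆ ---101,-111-1,1-1-01,11--01,111--1
  m63 ⊆ -11-11,-111-1,111--1
E = {---101, -001-1, -01110, 0-0-01, 0-0010, 0-1011, 001000, 1-1-01}

8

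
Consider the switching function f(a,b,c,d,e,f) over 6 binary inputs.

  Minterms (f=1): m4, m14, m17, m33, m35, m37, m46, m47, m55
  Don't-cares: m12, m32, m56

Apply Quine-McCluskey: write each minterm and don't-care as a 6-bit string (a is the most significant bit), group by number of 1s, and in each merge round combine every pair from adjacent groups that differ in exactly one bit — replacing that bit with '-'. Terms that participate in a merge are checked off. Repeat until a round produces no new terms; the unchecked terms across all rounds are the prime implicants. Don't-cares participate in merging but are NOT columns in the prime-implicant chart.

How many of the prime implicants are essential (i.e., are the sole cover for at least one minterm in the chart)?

6

Round 0: 000100✓ 001100✓ 001110✓ 010001 100000✓ 100001✓ 100011✓ 100101✓ 101110✓ 101111✓ 110111 111000
Round 1: -01110 00-100 0011-0 100-01 1000-1 10000- 10111-
PIs = {-01110, 00-100, 0011-0, 010001, 100-01, 1000-1, 10000-, 10111-, 110111, 111000}
Coverage chart:
  m4: 00-100 ←essential
  m14: -01110,0011-0
  m17: 010001 ←essential
  m33: 100-01,1000-1,10000-
  m35: 1000-1 ←essential
  m37: 100-01 ←essential
  m46: -01110,10111-
  m47: 10111- ←essential
  m55: 110111 ←essential
Essential: 00-100, 010001, 100-01, 1000-1, 10111-, 110111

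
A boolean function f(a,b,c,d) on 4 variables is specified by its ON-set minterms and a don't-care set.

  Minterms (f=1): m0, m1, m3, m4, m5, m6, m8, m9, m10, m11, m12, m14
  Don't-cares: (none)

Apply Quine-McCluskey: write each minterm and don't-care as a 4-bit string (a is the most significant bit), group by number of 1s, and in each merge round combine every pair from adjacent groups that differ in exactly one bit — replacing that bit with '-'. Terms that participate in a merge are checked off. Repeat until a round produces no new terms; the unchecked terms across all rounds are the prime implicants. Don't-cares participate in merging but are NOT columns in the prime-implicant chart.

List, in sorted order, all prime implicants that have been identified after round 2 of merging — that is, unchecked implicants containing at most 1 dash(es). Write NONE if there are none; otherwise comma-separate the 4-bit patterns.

Round 0: 0000✓ 0001✓ 0011✓ 0100✓ 0101✓ 0110✓ 1000✓ 1001✓ 1010✓ 1011✓ 1100✓ 1110✓
Round 1: -000✓ -001✓ -011✓ -100✓ -110✓ 0-00✓ 0-01✓ 00-1✓ 000-✓ 01-0✓ 010-✓ 1-00✓ 1-10✓ 10-0✓ 10-1✓ 100-✓ 101-✓ 11-0✓
Round 2: --00 -0-1 -00- -1-0 0-0- 1--0 10--
PIs = {--00, -0-1, -00-, -1-0, 0-0-, 1--0, 10--}

NONE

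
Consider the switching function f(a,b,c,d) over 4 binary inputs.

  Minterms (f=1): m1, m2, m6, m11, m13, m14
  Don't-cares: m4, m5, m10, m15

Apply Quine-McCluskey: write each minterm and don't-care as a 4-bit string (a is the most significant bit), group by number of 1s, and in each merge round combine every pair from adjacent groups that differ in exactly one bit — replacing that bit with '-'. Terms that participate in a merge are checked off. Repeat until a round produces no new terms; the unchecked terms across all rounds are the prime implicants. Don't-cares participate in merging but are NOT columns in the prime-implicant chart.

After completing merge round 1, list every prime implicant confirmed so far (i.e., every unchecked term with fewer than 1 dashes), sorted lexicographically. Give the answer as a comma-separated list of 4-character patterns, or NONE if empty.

size-2^0 implicants → 0001(✓)  0010(✓)  0100(✓)  0101(✓)  0110(✓)  1010(✓)  1011(✓)  1101(✓)  1110(✓)  1111(✓)
size-2^1 implicants → -010(✓)  -101  -110(✓)  0-01  0-10(✓)  01-0  010-  1-10(✓)  1-11(✓)  101-(✓)  11-1  111-(✓)
size-2^2 implicants → --10  1-1-
Unchecked terms (primes): --10, -101, 0-01, 01-0, 010-, 1-1-, 11-1

NONE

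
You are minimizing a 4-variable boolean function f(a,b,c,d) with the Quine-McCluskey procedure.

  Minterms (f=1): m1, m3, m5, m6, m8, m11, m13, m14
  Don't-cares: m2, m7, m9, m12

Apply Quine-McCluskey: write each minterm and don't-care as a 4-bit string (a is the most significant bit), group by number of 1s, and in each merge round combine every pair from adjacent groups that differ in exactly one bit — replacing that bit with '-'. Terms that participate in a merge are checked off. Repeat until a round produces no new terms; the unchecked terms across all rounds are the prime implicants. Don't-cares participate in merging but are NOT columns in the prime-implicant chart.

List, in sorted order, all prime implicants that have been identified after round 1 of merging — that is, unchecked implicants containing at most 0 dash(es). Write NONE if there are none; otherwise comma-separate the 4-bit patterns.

Round 0: 0001✓ 0010✓ 0011✓ 0101✓ 0110✓ 0111✓ 1000✓ 1001✓ 1011✓ 1100✓ 1101✓ 1110✓
Round 1: -001✓ -011✓ -101✓ -110 0-01✓ 0-10✓ 0-11✓ 00-1✓ 001-✓ 01-1✓ 011-✓ 1-00✓ 1-01✓ 10-1✓ 100-✓ 11-0 110-✓
Round 2: --01 -0-1 0--1 0-1- 1-0-
PIs = {--01, -0-1, -110, 0--1, 0-1-, 1-0-, 11-0}

NONE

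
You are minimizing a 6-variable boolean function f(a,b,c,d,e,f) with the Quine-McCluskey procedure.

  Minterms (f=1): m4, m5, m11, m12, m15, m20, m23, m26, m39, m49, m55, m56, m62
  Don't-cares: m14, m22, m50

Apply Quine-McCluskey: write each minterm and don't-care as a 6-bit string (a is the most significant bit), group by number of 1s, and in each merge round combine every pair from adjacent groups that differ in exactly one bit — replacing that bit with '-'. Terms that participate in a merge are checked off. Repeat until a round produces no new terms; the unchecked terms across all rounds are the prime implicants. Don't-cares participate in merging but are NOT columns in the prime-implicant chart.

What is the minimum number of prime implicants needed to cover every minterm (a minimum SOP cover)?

size-2^0 implicants → 000100(✓)  000101(✓)  001011(✓)  001100(✓)  001110(✓)  001111(✓)  010100(✓)  010110(✓)  010111(✓)  011010  100111(✓)  110001  110010  110111(✓)  111000  111110
size-2^1 implicants → -10111  0-0100  00-100  00010-  001-11  0011-0  00111-  0101-0  01011-  1-0111
Unchecked terms (primes): -10111, 0-0100, 00-100, 00010-, 001-11, 0011-0, 00111-, 0101-0, 01011-, 011010, 1-0111, 110001, 110010, 111000, 111110
Minterm coverage:
  m4 ⊆ 0-0100,00-100,00010-
  m5 ⊆ 00010- [E]
  m11 ⊆ 001-11 [E]
  m12 ⊆ 00-100,0011-0
  m15 ⊆ 001-11,00111-
  m20 ⊆ 0-0100,0101-0
  m23 ⊆ -10111,01011-
  m26 ⊆ 011010 [E]
  m39 ⊆ 1-0111 [E]
  m49 ⊆ 110001 [E]
  m55 ⊆ -10111,1-0111
  m56 ⊆ 111000 [E]
  m62 ⊆ 111110 [E]
E = {00010-, 001-11, 011010, 1-0111, 110001, 111000, 111110}
Petrick residual → -10111, 0-0100, 00-100
Cover = bc'def + a'c'de'f' + a'b'de'f' + a'b'c'de' + a'b'cef + a'bcd'ef' + ac'def + abc'd'e'f + abcd'e'f' + abcdef'  |cover|=10

10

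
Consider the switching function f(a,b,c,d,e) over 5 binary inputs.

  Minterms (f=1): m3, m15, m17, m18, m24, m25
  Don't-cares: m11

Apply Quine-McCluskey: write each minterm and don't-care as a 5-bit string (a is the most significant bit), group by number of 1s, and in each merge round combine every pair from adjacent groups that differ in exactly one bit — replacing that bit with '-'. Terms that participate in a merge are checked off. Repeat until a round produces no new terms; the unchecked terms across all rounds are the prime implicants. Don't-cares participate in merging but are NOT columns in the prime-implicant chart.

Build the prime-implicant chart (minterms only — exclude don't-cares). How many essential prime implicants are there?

Round 0: 00011✓ 01011✓ 01111✓ 10001✓ 10010 11000✓ 11001✓
Round 1: 0-011 01-11 1-001 1100-
PIs = {0-011, 01-11, 1-001, 10010, 1100-}
Coverage chart:
  m3: 0-011 ←essential
  m15: 01-11 ←essential
  m17: 1-001 ←essential
  m18: 10010 ←essential
  m24: 1100- ←essential
  m25: 1-001,1100-
Essential: 0-011, 01-11, 1-001, 10010, 1100-

5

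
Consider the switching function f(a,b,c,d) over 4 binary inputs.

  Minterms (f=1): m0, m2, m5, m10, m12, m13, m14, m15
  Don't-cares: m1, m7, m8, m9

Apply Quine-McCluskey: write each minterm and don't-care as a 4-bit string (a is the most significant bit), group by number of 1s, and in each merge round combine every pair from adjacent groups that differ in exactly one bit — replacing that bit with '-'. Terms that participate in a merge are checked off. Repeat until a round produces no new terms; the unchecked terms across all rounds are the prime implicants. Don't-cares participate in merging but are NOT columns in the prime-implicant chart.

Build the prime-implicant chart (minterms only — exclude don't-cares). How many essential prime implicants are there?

Round 0: 0000✓ 0001✓ 0010✓ 0101✓ 0111✓ 1000✓ 1001✓ 1010✓ 1100✓ 1101✓ 1110✓ 1111✓
Round 1: -000✓ -001✓ -010✓ -101✓ -111✓ 0-01✓ 00-0✓ 000-✓ 01-1✓ 1-00✓ 1-01✓ 1-10✓ 10-0✓ 100-✓ 11-0✓ 11-1✓ 110-✓ 111-✓
Round 2: --01 -0-0 -00- -1-1 1--0 1-0- 11--
PIs = {--01, -0-0, -00-, -1-1, 1--0, 1-0-, 11--}
Coverage chart:
  m0: -0-0,-00-
  m2: -0-0 ←essential
  m5: --01,-1-1
  m10: -0-0,1--0
  m12: 1--0,1-0-,11--
  m13: --01,-1-1,1-0-,11--
  m14: 1--0,11--
  m15: -1-1,11--
Essential: -0-0

1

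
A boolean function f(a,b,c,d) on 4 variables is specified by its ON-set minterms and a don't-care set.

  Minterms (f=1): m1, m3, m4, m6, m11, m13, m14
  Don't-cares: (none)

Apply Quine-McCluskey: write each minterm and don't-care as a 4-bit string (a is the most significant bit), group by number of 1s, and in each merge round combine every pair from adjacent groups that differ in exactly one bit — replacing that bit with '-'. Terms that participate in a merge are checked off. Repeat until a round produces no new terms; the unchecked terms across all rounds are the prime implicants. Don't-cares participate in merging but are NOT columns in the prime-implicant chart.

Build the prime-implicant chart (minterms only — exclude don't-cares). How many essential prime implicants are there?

Round 0: 0001✓ 0011✓ 0100✓ 0110✓ 1011✓ 1101 1110✓
Round 1: -011 -110 00-1 01-0
PIs = {-011, -110, 00-1, 01-0, 1101}
Coverage chart:
  m1: 00-1 ←essential
  m3: -011,00-1
  m4: 01-0 ←essential
  m6: -110,01-0
  m11: -011 ←essential
  m13: 1101 ←essential
  m14: -110 ←essential
Essential: -011, -110, 00-1, 01-0, 1101

5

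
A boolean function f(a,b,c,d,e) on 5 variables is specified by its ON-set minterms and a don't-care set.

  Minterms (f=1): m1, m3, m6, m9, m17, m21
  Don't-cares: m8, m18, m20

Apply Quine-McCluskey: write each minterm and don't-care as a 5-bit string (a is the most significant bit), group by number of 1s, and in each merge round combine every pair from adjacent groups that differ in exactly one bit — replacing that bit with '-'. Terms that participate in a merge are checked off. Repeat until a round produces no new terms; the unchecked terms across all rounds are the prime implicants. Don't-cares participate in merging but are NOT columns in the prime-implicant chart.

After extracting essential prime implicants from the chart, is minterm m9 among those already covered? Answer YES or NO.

NO

[col 0] 00001*, 00011*, 00110, 01000*, 01001*, 10001*, 10010, 10100*, 10101*
[col 1] -0001, 0-001, 000-1, 0100-, 10-01, 1010-
Prime implicants: -0001, 0-001, 000-1, 00110, 0100-, 10-01, 10010, 1010-
PI chart (minterm → PIs covering it):
  1 | -0001,0-001,000-1
  3 | 000-1  (sole → essential)
  6 | 00110  (sole → essential)
  9 | 0-001,0100-
  17 | -0001,10-01
  21 | 10-01,1010-
Essential prime implicants: 000-1, 00110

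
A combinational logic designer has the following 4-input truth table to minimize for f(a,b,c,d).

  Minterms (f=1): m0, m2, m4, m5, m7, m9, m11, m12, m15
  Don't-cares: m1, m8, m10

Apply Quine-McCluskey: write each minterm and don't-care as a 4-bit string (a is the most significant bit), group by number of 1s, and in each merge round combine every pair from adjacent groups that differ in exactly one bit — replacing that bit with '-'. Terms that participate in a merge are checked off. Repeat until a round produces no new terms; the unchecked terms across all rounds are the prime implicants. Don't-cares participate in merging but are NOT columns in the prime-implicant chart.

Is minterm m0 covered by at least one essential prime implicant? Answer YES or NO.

Round 0: 0000✓ 0001✓ 0010✓ 0100✓ 0101✓ 0111✓ 1000✓ 1001✓ 1010✓ 1011✓ 1100✓ 1111✓
Round 1: -000✓ -001✓ -010✓ -100✓ -111 0-00✓ 0-01✓ 00-0✓ 000-✓ 01-1 010-✓ 1-00✓ 1-11 10-0✓ 10-1✓ 100-✓ 101-✓
Round 2: --00 -0-0 -00- 0-0- 10--
PIs = {--00, -0-0, -00-, -111, 0-0-, 01-1, 1-11, 10--}
Coverage chart:
  m0: --00,-0-0,-00-,0-0-
  m2: -0-0 ←essential
  m4: --00,0-0-
  m5: 0-0-,01-1
  m7: -111,01-1
  m9: -00-,10--
  m11: 1-11,10--
  m12: --00 ←essential
  m15: -111,1-11
Essential: --00, -0-0

YES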